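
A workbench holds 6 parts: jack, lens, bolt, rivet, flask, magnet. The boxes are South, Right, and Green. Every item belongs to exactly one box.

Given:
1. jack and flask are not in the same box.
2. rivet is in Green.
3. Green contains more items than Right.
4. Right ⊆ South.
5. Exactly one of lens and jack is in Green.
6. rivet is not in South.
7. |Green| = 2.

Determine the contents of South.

South = {bolt, flask, lens, magnet}

From (2): rivet ∈ Green.
Suppose jack ∈ South: no assignment then satisfies all the clues, so jack ∉ South.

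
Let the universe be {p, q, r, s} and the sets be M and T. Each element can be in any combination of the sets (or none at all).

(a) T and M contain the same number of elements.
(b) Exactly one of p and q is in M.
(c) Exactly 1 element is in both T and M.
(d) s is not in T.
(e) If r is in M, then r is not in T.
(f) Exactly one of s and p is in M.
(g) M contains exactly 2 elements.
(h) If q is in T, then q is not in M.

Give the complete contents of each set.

From (d): s ∉ T.
Suppose p ∉ M: no assignment then satisfies all the clues, so p ∈ M.

M = {p, r}; T = {p, q}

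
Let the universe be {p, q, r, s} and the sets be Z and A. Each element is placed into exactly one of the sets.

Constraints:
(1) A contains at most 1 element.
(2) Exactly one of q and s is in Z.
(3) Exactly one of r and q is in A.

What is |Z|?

3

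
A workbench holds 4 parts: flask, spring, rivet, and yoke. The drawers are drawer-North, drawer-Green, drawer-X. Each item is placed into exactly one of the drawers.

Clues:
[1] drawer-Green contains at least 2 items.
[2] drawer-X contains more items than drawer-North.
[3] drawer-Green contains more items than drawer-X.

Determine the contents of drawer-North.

drawer-North = {}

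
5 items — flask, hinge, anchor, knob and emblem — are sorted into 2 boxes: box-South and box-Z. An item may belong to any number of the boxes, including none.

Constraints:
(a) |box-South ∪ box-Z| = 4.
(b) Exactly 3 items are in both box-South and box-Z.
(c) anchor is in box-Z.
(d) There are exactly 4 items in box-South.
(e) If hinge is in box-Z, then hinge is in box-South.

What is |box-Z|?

3

From (c): anchor ∈ box-Z.
Suppose anchor ∉ box-South: no assignment then satisfies all the clues, so anchor ∈ box-South.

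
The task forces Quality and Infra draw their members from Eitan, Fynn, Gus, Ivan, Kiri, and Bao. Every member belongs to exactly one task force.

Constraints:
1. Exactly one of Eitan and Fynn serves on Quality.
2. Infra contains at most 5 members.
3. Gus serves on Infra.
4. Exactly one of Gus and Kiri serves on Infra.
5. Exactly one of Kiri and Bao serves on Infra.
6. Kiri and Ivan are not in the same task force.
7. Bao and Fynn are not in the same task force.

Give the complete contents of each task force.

Quality = {Fynn, Kiri}; Infra = {Bao, Eitan, Gus, Ivan}

From (3): Gus ∈ Infra.
(4) (exactly one): Kiri ∉ Infra.
(5) (exactly one): Bao ∈ Infra.
(7): Fynn ∉ Infra.
Only one task force left: Fynn ∈ Quality.
Only one task force left: Kiri ∈ Quality.
(1) (exactly one): Eitan ∉ Quality.
(6): Ivan ∉ Quality.
Only one task force left: Eitan ∈ Infra.
Only one task force left: Ivan ∈ Infra.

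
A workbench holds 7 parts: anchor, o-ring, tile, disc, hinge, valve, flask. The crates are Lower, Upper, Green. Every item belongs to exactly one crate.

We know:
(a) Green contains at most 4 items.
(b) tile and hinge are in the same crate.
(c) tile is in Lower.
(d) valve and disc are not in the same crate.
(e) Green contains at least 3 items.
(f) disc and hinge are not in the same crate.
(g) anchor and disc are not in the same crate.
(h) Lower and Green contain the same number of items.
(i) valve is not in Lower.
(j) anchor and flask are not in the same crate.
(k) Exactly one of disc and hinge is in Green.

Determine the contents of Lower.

From (c): tile ∈ Lower.
From (i): valve ∉ Lower.
(b): hinge matches tile: hinge ∈ Lower.
(f): disc ∉ Lower.
(k) (exactly one): disc ∈ Green.
(d): valve ∉ Green.
(g): anchor ∉ Green.
Only one crate left: valve ∈ Upper.
(e): only 3 candidates remain for Green, so all are in.
Suppose anchor ∉ Lower: no assignment then satisfies all the clues, so anchor ∈ Lower.

Lower = {anchor, hinge, tile}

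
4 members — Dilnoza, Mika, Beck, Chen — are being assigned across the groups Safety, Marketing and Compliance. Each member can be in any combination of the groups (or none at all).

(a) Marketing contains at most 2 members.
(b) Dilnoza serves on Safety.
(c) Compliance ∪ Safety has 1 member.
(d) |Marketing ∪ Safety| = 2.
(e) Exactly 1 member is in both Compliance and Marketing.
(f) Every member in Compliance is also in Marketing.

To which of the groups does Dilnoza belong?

From (b): Dilnoza ∈ Safety.
Suppose Dilnoza ∉ Marketing: no assignment then satisfies all the clues, so Dilnoza ∈ Marketing.

Dilnoza: Compliance, Marketing, Safety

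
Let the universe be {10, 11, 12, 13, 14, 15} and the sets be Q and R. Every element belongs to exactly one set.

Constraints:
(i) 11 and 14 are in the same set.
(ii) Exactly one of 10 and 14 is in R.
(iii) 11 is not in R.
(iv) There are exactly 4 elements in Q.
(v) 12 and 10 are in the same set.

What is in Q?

Q = {11, 13, 14, 15}

From (iii): 11 ∉ R.
(i): 14 matches 11: 14 ∉ R.
(ii) (exactly one): 10 ∈ R.
(v): 12 matches 10: 12 ∉ Q.
(v): 12 matches 10: 12 ∈ R.
Only one set left: 11 ∈ Q.
Only one set left: 14 ∈ Q.
(iv): only 4 candidates remain for Q, so all are in.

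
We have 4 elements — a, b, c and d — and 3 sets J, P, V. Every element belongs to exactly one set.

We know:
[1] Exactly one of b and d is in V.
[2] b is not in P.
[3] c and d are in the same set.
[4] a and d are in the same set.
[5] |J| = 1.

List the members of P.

P = {}

From (2): b ∉ P.
Suppose a ∈ P: no assignment then satisfies all the clues, so a ∉ P.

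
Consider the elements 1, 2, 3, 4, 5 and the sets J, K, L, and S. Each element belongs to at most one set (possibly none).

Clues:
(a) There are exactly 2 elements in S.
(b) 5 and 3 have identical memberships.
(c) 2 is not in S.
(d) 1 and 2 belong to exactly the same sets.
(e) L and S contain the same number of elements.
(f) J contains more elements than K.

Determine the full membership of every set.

J = {4}; K = {}; L = {1, 2}; S = {3, 5}

From (c): 2 ∉ S.
(d): 1 matches 2: 1 ∉ S.
Suppose 1 ∈ J: no assignment then satisfies all the clues, so 1 ∉ J.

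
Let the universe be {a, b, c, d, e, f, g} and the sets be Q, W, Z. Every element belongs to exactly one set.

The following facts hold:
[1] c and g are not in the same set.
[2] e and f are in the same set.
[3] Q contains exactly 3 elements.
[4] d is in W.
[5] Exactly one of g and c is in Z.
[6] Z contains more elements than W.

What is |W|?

From (4): d ∈ W.
Suppose a ∈ W: no assignment then satisfies all the clues, so a ∉ W.

1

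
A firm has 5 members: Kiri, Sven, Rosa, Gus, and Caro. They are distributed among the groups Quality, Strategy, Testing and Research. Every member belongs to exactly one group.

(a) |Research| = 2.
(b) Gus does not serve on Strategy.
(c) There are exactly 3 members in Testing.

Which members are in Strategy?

From (b): Gus ∉ Strategy.
Suppose Kiri ∈ Strategy: no assignment then satisfies all the clues, so Kiri ∉ Strategy.

Strategy = {}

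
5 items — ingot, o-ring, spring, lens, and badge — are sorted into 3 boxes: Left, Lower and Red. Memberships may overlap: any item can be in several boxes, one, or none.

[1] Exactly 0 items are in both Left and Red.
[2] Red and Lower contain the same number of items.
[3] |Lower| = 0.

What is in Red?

Red = {}

(3): Lower already has 0, so the rest are out.
Suppose ingot ∈ Red: no assignment then satisfies all the clues, so ingot ∉ Red.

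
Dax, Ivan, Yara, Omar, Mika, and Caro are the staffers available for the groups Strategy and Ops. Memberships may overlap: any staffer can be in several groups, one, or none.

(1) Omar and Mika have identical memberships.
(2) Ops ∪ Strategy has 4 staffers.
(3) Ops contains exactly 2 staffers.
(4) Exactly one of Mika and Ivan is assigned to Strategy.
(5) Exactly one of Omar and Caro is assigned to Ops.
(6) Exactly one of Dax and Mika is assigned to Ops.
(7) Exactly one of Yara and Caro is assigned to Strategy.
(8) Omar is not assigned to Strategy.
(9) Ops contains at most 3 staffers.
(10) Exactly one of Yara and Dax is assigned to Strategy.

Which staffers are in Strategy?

Strategy = {Ivan, Yara}

From (8): Omar ∉ Strategy.
(1): Mika matches Omar: Mika ∉ Strategy.
(4) (exactly one): Ivan ∈ Strategy.
Suppose Dax ∈ Strategy: no assignment then satisfies all the clues, so Dax ∉ Strategy.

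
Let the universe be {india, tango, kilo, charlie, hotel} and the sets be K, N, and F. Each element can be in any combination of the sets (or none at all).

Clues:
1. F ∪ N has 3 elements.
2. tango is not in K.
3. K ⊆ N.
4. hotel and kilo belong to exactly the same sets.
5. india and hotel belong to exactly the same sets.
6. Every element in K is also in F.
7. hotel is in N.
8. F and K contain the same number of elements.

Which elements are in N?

From (2): tango ∉ K.
From (7): hotel ∈ N.
(4): kilo matches hotel: kilo ∈ N.
(5): india matches hotel: india ∈ N.
Suppose tango ∈ N: no assignment then satisfies all the clues, so tango ∉ N.

N = {hotel, india, kilo}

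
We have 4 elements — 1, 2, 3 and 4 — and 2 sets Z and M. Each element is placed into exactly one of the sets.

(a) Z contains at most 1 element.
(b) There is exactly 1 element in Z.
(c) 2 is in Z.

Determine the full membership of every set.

From (c): 2 ∈ Z.
(a): Z already has 1, so the rest are out.
Only one set left: 1 ∈ M.
Only one set left: 3 ∈ M.
Only one set left: 4 ∈ M.

Z = {2}; M = {1, 3, 4}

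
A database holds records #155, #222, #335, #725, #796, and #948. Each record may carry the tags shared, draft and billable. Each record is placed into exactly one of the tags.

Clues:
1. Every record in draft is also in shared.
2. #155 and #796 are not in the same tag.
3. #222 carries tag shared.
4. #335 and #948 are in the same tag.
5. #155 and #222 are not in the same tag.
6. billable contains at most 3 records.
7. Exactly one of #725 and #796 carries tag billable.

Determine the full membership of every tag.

shared = {#222, #335, #796, #948}; draft = {}; billable = {#155, #725}

From (3): #222 ∈ shared.
(5): #155 ∉ shared.
(1) contrapositive: #155 ∉ draft.
Only one tag left: #155 ∈ billable.
(2): #796 ∉ billable.
(7) (exactly one): #725 ∈ billable.
Suppose #335 ∉ shared: no assignment then satisfies all the clues, so #335 ∈ shared.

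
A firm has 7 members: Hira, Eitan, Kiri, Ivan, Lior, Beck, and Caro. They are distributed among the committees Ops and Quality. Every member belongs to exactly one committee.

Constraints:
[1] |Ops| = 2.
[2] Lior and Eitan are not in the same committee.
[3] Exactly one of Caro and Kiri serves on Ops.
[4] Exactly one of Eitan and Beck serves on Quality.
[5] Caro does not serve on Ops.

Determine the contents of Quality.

Quality = {Beck, Caro, Hira, Ivan, Lior}

From (5): Caro ∉ Ops.
(3) (exactly one): Kiri ∈ Ops.
Only one committee left: Caro ∈ Quality.
Suppose Hira ∉ Quality: no assignment then satisfies all the clues, so Hira ∈ Quality.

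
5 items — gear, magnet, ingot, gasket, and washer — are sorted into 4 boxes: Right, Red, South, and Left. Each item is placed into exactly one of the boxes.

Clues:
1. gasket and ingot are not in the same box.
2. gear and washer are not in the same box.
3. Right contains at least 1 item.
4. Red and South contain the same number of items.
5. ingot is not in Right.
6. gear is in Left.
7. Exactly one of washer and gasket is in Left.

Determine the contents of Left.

From (5): ingot ∉ Right.
From (6): gear ∈ Left.
(2): washer ∉ Left.
(7) (exactly one): gasket ∈ Left.
(1): ingot ∉ Left.
Suppose magnet ∈ Left: no assignment then satisfies all the clues, so magnet ∉ Left.

Left = {gasket, gear}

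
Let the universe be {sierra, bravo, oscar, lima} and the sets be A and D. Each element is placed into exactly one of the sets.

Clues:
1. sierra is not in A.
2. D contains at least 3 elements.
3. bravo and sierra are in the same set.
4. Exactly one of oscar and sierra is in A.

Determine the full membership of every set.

A = {oscar}; D = {bravo, lima, sierra}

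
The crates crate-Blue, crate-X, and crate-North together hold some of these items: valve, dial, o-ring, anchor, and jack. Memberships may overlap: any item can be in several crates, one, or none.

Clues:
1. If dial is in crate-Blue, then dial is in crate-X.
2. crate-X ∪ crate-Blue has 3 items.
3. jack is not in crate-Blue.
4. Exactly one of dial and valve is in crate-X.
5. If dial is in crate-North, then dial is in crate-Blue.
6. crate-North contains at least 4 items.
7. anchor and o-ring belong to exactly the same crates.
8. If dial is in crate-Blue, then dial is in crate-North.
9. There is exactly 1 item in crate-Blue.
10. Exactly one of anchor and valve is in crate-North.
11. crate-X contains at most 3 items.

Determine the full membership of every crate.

crate-Blue = {dial}; crate-X = {anchor, dial, o-ring}; crate-North = {anchor, dial, jack, o-ring}

From (3): jack ∉ crate-Blue.
Suppose valve ∈ crate-Blue: no assignment then satisfies all the clues, so valve ∉ crate-Blue.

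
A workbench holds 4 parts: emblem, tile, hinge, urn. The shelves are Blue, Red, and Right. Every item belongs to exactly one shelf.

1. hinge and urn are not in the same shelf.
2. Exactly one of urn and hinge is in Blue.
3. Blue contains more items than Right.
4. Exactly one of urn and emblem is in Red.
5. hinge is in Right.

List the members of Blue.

From (5): hinge ∈ Right.
(1): urn ∉ Right.
(2) (exactly one): urn ∈ Blue.
(4) (exactly one): emblem ∈ Red.
Suppose tile ∉ Blue: no assignment then satisfies all the clues, so tile ∈ Blue.

Blue = {tile, urn}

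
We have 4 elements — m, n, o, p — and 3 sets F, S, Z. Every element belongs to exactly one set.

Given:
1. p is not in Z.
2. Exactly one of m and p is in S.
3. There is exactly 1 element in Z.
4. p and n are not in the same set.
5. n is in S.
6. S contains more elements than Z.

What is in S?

From (1): p ∉ Z.
From (5): n ∈ S.
(4): p ∉ S.
Only one set left: p ∈ F.
(2) (exactly one): m ∈ S.
(3): only 1 candidates remain for Z, so all are in.

S = {m, n}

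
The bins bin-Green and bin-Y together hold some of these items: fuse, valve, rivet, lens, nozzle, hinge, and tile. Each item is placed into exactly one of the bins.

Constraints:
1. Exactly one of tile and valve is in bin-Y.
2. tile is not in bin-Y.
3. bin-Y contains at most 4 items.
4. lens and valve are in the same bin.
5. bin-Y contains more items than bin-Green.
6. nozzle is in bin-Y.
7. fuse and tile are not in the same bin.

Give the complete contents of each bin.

From (2): tile ∉ bin-Y.
From (6): nozzle ∈ bin-Y.
(1) (exactly one): valve ∈ bin-Y.
(4): lens matches valve: lens ∉ bin-Green.
(4): lens matches valve: lens ∈ bin-Y.
Only one bin left: tile ∈ bin-Green.
(7): fuse ∉ bin-Green.
Only one bin left: fuse ∈ bin-Y.
(3): bin-Y already has 4, so the rest are out.
Only one bin left: rivet ∈ bin-Green.
Only one bin left: hinge ∈ bin-Green.

bin-Green = {hinge, rivet, tile}; bin-Y = {fuse, lens, nozzle, valve}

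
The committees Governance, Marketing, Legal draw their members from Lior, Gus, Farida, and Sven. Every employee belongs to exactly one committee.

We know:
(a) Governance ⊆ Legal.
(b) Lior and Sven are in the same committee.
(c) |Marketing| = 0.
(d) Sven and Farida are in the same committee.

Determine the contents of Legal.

Legal = {Farida, Gus, Lior, Sven}

(c): Marketing already has 0, so the rest are out.
Suppose Lior ∉ Legal: no assignment then satisfies all the clues, so Lior ∈ Legal.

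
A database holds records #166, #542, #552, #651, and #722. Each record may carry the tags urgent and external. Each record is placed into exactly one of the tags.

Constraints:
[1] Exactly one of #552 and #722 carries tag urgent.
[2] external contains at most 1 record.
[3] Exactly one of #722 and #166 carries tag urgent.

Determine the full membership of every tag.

urgent = {#166, #542, #552, #651}; external = {#722}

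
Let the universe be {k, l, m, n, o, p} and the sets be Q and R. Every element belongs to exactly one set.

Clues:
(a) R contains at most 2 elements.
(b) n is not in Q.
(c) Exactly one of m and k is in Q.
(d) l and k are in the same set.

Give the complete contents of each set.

Q = {k, l, o, p}; R = {m, n}

From (b): n ∉ Q.
Only one set left: n ∈ R.
Suppose k ∉ Q: no assignment then satisfies all the clues, so k ∈ Q.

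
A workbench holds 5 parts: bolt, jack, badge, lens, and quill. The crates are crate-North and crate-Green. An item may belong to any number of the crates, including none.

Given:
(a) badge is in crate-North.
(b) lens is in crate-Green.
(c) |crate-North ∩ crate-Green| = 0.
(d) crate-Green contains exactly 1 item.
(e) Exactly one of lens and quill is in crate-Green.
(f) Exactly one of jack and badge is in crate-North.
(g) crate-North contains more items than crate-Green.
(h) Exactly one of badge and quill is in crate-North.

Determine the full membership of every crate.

crate-North = {badge, bolt}; crate-Green = {lens}

From (a): badge ∈ crate-North.
From (b): lens ∈ crate-Green.
(d): crate-Green already has 1, so the rest are out.
(f) (exactly one): jack ∉ crate-North.
(h) (exactly one): quill ∉ crate-North.
Suppose bolt ∉ crate-North: no assignment then satisfies all the clues, so bolt ∈ crate-North.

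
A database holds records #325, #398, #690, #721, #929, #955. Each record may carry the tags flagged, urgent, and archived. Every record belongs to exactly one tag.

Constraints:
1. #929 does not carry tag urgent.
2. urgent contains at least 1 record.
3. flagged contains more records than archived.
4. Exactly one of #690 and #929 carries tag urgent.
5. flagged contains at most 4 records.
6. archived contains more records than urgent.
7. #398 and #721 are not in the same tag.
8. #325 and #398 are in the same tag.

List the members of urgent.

urgent = {#690}

From (1): #929 ∉ urgent.
(4) (exactly one): #690 ∈ urgent.
Suppose #325 ∈ urgent: no assignment then satisfies all the clues, so #325 ∉ urgent.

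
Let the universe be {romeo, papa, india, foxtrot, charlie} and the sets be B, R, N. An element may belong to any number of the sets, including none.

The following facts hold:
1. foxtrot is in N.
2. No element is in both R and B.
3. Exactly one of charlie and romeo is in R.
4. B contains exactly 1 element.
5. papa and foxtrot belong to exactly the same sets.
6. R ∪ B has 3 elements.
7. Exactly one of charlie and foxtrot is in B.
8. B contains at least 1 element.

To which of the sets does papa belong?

papa: N

From (1): foxtrot ∈ N.
(5): papa matches foxtrot: papa ∈ N.
Suppose papa ∈ B: no assignment then satisfies all the clues, so papa ∉ B.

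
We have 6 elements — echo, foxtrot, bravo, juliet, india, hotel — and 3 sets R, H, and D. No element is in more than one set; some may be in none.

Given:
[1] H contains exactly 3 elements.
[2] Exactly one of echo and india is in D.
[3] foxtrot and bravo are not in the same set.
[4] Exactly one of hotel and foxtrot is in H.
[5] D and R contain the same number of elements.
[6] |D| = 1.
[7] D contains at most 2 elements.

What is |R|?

1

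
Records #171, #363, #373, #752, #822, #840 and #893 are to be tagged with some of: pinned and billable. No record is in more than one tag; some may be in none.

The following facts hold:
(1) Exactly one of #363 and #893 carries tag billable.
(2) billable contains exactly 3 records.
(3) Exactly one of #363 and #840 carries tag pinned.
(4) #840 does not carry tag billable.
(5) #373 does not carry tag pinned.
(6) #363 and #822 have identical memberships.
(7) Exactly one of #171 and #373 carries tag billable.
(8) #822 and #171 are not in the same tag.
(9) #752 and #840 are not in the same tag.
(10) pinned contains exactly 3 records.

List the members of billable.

billable = {#363, #373, #822}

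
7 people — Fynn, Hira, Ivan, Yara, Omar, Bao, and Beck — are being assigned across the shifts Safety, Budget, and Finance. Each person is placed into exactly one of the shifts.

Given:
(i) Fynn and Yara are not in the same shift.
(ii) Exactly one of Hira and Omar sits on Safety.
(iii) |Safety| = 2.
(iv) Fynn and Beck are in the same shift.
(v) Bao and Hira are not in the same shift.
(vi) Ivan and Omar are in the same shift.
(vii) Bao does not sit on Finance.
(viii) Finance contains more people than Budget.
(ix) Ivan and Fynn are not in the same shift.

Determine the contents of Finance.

Finance = {Beck, Fynn, Hira}

From (vii): Bao ∉ Finance.
Suppose Fynn ∉ Finance: no assignment then satisfies all the clues, so Fynn ∈ Finance.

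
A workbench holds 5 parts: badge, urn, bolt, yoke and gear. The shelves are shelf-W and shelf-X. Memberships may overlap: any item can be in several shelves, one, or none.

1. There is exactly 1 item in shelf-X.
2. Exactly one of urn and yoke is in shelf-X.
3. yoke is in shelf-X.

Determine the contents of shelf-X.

shelf-X = {yoke}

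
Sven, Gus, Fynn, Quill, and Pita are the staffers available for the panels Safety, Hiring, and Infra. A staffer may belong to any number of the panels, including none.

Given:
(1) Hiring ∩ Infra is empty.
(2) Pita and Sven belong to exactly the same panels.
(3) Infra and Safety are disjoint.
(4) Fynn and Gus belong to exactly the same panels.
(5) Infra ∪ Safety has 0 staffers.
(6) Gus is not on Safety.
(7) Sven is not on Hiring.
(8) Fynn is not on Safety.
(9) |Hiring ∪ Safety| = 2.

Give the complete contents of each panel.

Safety = {}; Hiring = {Fynn, Gus}; Infra = {}

From (6): Gus ∉ Safety.
From (7): Sven ∉ Hiring.
From (8): Fynn ∉ Safety.
(2): Pita matches Sven: Pita ∉ Hiring.
Suppose Sven ∈ Safety: no assignment then satisfies all the clues, so Sven ∉ Safety.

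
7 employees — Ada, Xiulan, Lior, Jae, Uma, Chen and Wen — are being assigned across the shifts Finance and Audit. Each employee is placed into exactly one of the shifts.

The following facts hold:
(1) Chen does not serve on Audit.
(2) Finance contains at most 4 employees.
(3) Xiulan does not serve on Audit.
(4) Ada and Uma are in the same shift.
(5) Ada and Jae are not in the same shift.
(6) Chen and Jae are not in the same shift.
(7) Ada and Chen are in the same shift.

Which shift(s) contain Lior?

Lior: Audit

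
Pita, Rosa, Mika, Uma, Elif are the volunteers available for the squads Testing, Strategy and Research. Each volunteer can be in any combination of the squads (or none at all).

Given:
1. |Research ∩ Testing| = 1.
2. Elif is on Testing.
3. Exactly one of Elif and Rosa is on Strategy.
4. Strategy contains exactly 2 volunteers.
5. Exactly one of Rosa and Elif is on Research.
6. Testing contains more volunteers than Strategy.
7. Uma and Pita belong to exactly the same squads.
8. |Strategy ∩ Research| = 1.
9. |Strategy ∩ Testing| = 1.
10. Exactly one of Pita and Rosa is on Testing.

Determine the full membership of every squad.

Testing = {Elif, Pita, Uma}; Strategy = {Elif, Mika}; Research = {Elif}

From (2): Elif ∈ Testing.
Suppose Pita ∉ Testing: no assignment then satisfies all the clues, so Pita ∈ Testing.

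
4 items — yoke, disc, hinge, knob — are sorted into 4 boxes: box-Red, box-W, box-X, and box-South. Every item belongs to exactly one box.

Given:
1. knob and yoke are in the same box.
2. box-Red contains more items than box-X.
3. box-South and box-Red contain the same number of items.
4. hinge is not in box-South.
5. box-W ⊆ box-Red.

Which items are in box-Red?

box-Red = {disc, hinge}

From (4): hinge ∉ box-South.
Suppose yoke ∈ box-Red: no assignment then satisfies all the clues, so yoke ∉ box-Red.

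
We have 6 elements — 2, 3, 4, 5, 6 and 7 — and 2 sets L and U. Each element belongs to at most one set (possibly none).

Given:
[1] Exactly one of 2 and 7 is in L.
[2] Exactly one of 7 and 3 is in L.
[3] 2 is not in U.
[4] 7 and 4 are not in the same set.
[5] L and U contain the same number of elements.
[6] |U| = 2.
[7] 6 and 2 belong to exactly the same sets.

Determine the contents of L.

L = {5, 7}

From (3): 2 ∉ U.
(7): 6 matches 2: 6 ∉ U.
Suppose 2 ∈ L: no assignment then satisfies all the clues, so 2 ∉ L.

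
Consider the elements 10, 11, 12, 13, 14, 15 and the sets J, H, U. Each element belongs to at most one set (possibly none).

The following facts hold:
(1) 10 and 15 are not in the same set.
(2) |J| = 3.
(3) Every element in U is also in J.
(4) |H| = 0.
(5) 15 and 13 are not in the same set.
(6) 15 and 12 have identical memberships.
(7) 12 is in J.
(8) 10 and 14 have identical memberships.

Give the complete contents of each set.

J = {11, 12, 15}; H = {}; U = {}

From (7): 12 ∈ J.
(4): H already has 0, so the rest are out.
(6): 15 matches 12: 15 ∈ J.
(1): 10 ∉ J.
(3) contrapositive: 10 ∉ U.
(5): 13 ∉ J.
(8): 14 matches 10: 14 ∉ J.
(8): 14 matches 10: 14 ∉ U.
(2): only 3 candidates remain for J, so all are in.
(3) contrapositive: 13 ∉ U.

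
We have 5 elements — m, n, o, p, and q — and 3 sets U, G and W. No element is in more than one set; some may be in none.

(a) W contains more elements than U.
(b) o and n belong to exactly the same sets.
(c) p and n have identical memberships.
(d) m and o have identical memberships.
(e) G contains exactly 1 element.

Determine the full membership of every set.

U = {}; G = {q}; W = {m, n, o, p}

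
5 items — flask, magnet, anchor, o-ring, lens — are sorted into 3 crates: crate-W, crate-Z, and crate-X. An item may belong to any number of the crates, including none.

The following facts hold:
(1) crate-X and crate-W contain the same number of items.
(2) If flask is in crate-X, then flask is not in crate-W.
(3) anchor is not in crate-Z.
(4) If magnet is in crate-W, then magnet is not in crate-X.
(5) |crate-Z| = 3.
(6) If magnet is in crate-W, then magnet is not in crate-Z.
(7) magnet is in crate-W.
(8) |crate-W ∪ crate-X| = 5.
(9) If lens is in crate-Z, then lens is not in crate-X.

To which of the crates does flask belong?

From (3): anchor ∉ crate-Z.
From (7): magnet ∈ crate-W.
(4): magnet ∉ crate-X.
(6): magnet ∉ crate-Z.
(5): only 3 candidates remain for crate-Z, so all are in.
(9): lens ∉ crate-X.
Suppose flask ∈ crate-W: no assignment then satisfies all the clues, so flask ∉ crate-W.

flask: crate-X, crate-Z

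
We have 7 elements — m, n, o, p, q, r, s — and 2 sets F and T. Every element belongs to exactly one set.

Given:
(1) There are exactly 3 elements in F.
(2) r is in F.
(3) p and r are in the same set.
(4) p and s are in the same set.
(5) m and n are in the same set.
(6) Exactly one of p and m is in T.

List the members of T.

T = {m, n, o, q}

From (2): r ∈ F.
(3): p matches r: p ∈ F.
(4): s matches p: s ∈ F.
(6) (exactly one): m ∈ T.
(1): F already has 3, so the rest are out.
(5): n matches m: n ∈ T.
Only one set left: o ∈ T.
Only one set left: q ∈ T.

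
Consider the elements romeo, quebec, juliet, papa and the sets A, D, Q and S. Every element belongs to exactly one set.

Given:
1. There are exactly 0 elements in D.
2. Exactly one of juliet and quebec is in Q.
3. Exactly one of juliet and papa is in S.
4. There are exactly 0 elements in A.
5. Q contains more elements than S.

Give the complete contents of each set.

(1): D already has 0, so the rest are out.
(4): A already has 0, so the rest are out.
Suppose romeo ∉ Q: no assignment then satisfies all the clues, so romeo ∈ Q.

A = {}; D = {}; Q = {papa, quebec, romeo}; S = {juliet}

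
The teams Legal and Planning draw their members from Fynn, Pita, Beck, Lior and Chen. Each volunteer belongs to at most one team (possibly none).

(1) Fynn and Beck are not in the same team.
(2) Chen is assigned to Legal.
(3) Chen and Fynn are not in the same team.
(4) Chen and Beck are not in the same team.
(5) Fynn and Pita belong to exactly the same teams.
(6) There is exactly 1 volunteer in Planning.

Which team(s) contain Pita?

From (2): Chen ∈ Legal.
(3): Fynn ∉ Legal.
(4): Beck ∉ Legal.
(5): Pita matches Fynn: Pita ∉ Legal.
Suppose Pita ∈ Planning: no assignment then satisfies all the clues, so Pita ∉ Planning.

Pita: none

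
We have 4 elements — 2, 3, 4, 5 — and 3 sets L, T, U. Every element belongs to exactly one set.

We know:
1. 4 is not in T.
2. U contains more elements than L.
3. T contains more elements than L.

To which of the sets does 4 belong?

From (1): 4 ∉ T.
Suppose 4 ∈ L: no assignment then satisfies all the clues, so 4 ∉ L.

4: U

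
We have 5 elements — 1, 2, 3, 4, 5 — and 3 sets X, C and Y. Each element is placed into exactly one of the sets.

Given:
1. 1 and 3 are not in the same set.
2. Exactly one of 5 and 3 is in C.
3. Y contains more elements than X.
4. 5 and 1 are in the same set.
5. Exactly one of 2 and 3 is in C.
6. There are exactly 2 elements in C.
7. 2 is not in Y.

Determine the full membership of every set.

X = {2}; C = {3, 4}; Y = {1, 5}

From (7): 2 ∉ Y.
Suppose 1 ∈ X: no assignment then satisfies all the clues, so 1 ∉ X.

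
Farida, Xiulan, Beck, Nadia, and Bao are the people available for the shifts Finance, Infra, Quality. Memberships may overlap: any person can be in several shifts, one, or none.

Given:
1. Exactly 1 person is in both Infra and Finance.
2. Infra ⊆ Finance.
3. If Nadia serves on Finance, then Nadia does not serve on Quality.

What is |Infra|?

1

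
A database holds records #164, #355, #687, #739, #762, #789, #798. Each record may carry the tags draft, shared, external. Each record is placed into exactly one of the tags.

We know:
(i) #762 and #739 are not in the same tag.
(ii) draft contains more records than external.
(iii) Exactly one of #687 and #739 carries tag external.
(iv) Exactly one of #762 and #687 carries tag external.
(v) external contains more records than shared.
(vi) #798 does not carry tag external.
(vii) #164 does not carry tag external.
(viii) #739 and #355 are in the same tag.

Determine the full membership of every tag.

draft = {#164, #355, #739, #798}; shared = {#762}; external = {#687, #789}

From (vi): #798 ∉ external.
From (vii): #164 ∉ external.
Suppose #164 ∉ draft: no assignment then satisfies all the clues, so #164 ∈ draft.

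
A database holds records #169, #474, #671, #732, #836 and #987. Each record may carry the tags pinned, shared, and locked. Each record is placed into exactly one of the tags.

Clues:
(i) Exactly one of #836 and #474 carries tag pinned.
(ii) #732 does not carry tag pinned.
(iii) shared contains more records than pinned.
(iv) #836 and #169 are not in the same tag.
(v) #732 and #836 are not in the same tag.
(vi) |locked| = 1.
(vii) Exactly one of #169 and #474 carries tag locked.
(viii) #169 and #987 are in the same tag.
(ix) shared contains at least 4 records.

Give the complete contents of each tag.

From (ii): #732 ∉ pinned.
Suppose #169 ∈ pinned: no assignment then satisfies all the clues, so #169 ∉ pinned.

pinned = {#836}; shared = {#169, #671, #732, #987}; locked = {#474}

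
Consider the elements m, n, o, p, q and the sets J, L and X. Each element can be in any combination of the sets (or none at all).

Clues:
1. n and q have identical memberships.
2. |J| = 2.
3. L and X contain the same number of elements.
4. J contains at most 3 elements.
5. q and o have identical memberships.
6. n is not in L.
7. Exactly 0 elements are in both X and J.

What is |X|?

0

From (6): n ∉ L.
(1): q matches n: q ∉ L.
(5): o matches q: o ∉ L.
Suppose m ∉ J: no assignment then satisfies all the clues, so m ∈ J.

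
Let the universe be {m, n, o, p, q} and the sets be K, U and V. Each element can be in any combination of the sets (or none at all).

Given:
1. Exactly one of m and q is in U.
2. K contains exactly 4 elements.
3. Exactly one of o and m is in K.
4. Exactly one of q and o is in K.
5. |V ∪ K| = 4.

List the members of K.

K = {m, n, p, q}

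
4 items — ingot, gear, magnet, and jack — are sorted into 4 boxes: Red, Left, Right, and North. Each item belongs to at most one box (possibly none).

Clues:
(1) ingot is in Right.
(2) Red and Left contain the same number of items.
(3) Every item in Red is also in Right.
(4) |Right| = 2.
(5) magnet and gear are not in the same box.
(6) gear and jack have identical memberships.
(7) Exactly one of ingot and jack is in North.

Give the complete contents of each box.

Red = {}; Left = {}; Right = {ingot, magnet}; North = {gear, jack}

From (1): ingot ∈ Right.
(7) (exactly one): jack ∈ North.
(6): gear matches jack: gear ∉ Red.
(6): gear matches jack: gear ∉ Left.
(6): gear matches jack: gear ∉ Right.
(6): gear matches jack: gear ∈ North.
(4): only 2 candidates remain for Right, so all are in.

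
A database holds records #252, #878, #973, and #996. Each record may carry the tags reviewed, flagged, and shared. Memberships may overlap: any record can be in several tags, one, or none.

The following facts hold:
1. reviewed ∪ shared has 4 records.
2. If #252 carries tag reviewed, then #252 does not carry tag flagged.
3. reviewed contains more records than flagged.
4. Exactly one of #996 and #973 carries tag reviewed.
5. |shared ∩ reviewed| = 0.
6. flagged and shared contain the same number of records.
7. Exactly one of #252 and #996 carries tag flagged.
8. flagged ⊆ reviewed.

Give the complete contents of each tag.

reviewed = {#252, #878, #996}; flagged = {#996}; shared = {#973}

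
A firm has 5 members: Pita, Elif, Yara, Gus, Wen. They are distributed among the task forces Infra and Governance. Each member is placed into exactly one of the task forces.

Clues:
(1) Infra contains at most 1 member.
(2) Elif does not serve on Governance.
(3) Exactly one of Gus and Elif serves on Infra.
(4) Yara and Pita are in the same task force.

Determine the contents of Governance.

Governance = {Gus, Pita, Wen, Yara}

From (2): Elif ∉ Governance.
Only one task force left: Elif ∈ Infra.
(1): Infra already has 1, so the rest are out.
Only one task force left: Pita ∈ Governance.
Only one task force left: Yara ∈ Governance.
Only one task force left: Gus ∈ Governance.
Only one task force left: Wen ∈ Governance.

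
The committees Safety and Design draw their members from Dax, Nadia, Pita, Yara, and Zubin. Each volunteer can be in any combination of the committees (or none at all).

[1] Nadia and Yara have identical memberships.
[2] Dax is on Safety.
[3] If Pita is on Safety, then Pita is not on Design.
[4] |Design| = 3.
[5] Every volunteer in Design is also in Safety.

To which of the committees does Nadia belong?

Nadia: Design, Safety

From (2): Dax ∈ Safety.
Suppose Nadia ∉ Safety: no assignment then satisfies all the clues, so Nadia ∈ Safety.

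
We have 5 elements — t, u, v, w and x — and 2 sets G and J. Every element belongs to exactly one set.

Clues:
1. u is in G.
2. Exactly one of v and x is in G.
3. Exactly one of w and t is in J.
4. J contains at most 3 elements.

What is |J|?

2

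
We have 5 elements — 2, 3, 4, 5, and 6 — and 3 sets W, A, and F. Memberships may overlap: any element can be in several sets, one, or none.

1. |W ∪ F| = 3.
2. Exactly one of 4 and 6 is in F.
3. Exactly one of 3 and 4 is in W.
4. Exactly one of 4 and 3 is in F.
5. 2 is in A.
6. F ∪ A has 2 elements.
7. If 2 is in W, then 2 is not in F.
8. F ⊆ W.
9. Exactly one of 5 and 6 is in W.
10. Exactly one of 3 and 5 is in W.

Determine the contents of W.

W = {2, 4, 5}

From (5): 2 ∈ A.
Suppose 2 ∉ W: no assignment then satisfies all the clues, so 2 ∈ W.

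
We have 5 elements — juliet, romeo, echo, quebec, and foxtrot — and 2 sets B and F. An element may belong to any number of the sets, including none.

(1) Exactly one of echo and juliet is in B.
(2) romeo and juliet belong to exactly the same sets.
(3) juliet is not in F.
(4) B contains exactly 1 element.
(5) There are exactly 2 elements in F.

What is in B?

B = {echo}

From (3): juliet ∉ F.
(2): romeo matches juliet: romeo ∉ F.
Suppose juliet ∈ B: no assignment then satisfies all the clues, so juliet ∉ B.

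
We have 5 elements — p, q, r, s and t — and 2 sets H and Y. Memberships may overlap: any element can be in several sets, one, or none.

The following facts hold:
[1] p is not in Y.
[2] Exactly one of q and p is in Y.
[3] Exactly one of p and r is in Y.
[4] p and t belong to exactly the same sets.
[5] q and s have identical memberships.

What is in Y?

Y = {q, r, s}

From (1): p ∉ Y.
(2) (exactly one): q ∈ Y.
(3) (exactly one): r ∈ Y.
(4): t matches p: t ∉ Y.
(5): s matches q: s ∈ Y.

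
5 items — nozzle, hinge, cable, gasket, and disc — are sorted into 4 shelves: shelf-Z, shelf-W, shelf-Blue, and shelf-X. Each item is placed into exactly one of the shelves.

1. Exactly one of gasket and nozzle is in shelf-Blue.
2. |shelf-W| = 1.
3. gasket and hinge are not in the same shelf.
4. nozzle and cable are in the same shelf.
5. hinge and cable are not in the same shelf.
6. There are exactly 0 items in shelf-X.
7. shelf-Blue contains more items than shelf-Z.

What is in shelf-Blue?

shelf-Blue = {cable, disc, nozzle}

(6): shelf-X already has 0, so the rest are out.
Suppose nozzle ∉ shelf-Blue: no assignment then satisfies all the clues, so nozzle ∈ shelf-Blue.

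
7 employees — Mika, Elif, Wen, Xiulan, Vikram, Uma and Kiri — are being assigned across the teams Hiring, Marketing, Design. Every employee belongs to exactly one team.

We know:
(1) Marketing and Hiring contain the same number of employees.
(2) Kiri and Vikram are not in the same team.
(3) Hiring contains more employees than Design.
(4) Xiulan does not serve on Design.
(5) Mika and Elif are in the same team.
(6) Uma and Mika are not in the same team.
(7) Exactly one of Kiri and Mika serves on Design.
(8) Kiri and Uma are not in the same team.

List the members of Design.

Design = {Kiri}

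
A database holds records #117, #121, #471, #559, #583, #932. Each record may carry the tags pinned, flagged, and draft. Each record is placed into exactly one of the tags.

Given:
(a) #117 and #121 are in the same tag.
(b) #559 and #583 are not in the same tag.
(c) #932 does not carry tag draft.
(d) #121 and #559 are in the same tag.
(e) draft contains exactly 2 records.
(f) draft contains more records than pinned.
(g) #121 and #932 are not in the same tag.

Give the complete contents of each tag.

pinned = {#932}; flagged = {#117, #121, #559}; draft = {#471, #583}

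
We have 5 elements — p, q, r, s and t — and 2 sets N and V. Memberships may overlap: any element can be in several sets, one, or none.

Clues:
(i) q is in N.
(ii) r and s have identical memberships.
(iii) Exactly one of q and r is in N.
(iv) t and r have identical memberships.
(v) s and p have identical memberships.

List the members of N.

N = {q}

From (i): q ∈ N.
(iii) (exactly one): r ∉ N.
(iv): t matches r: t ∉ N.
(ii): s matches r: s ∉ N.
(v): p matches s: p ∉ N.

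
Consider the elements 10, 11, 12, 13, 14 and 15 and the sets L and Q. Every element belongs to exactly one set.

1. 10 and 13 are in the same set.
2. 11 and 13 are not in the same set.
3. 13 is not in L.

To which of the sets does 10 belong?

10: Q

From (3): 13 ∉ L.
(1): 10 matches 13: 10 ∉ L.
Only one set left: 10 ∈ Q.
Only one set left: 13 ∈ Q.
(2): 11 ∉ Q.
Only one set left: 11 ∈ L.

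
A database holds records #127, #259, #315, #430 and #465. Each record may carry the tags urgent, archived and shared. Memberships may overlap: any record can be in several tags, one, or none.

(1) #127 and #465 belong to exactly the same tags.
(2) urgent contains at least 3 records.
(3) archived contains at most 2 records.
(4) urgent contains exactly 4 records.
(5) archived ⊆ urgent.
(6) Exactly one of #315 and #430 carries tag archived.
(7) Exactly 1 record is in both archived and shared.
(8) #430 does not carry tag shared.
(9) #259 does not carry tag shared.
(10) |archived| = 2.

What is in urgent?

From (8): #430 ∉ shared.
From (9): #259 ∉ shared.
Suppose #127 ∉ urgent: no assignment then satisfies all the clues, so #127 ∈ urgent.

urgent = {#127, #259, #315, #465}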